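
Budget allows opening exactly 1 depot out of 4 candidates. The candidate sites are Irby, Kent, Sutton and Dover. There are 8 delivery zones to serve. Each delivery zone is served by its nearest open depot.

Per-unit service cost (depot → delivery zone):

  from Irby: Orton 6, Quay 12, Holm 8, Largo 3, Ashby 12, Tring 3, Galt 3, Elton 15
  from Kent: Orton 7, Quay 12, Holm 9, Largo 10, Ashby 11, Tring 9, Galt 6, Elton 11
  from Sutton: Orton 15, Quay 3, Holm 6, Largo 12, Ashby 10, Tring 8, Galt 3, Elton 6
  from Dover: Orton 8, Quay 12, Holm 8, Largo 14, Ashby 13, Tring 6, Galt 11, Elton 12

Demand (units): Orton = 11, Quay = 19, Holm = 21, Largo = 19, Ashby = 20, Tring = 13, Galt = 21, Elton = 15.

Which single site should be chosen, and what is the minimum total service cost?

Choose Sutton only; total service cost 1033.

With exactly 1 open, each delivery zone uses its cheapest among the chosen.
{Sutton}: Orton→Sutton 15·11=165, Quay→Sutton 3·19=57, Holm→Sutton 6·21=126, Largo→Sutton 12·19=228, Ashby→Sutton 10·20=200, Tring→Sutton 8·13=104, Galt→Sutton 3·21=63, Elton→Sutton 6·15=90. Service cost 1033.
{Irby}: service cost 1086
{Kent}: service cost 1312
Among all 4 size-1 choices, {Sutton} is lowest.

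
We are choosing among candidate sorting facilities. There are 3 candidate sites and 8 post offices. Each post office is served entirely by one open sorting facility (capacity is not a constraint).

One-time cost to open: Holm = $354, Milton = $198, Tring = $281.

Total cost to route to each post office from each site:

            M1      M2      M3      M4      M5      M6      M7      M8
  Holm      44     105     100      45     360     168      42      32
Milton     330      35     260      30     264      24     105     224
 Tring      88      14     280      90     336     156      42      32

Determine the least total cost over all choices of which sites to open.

Minimum total cost: 1123

For any fixed open set, each post office goes to its cheapest open site; total = fixed + service.
{Holm, Milton}: M1→Holm 44, M2→Milton 35, M3→Holm 100, M4→Milton 30, M5→Milton 264, M6→Milton 24, M7→Holm 42, M8→Holm 32. Service 571; fixed 552; total 1123.
{Milton, Tring}: M1→Tring 88, M2→Tring 14, M3→Milton 260, M4→Milton 30, M5→Milton 264, M6→Milton 24, M7→Tring 42, M8→Tring 32. Service 754; fixed 479; total 1233.
{Holm}: service 896 + fixed 354 = 1250
{Holm, Milton, Tring}: M1→Holm 44, M2→Tring 14, M3→Holm 100, M4→Milton 30, M5→Milton 264, M6→Milton 24, M7→Holm 42, M8→Holm 32. Service 550; fixed 833; total 1383.
No other subset beats 1123.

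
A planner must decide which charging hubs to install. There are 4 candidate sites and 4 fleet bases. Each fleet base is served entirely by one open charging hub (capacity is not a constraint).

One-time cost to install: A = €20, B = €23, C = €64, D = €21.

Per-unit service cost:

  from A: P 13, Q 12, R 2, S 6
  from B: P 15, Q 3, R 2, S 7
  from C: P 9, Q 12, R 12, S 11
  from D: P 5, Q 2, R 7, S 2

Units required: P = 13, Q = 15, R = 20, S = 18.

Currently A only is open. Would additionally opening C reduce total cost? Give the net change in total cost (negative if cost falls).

Current service cost with {A}: 497.
Adding C: each fleet base re-picks its cheapest; new service cost 445, saving 52.
Extra fixed cost: 64. Net change = 64 − 52 = 12.
(Totals: 517 → 529.)

No — net change +12 (cost rises by 12).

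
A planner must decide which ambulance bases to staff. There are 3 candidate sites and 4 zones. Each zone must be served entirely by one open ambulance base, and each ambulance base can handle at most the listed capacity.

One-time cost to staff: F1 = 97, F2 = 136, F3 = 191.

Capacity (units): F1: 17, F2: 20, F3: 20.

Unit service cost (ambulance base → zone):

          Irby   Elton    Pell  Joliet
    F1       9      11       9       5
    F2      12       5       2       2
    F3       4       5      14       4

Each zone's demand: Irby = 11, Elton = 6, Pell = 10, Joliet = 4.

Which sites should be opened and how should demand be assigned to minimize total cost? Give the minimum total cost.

Minimum total cost: 390

Open {F1, F2}: Irby→F1 9·11=99, Elton→F2 5·6=30, Pell→F2 2·10=20, Joliet→F2 2·4=8.
Loads: F1 carries 11/17, F2 carries 20/20. Service 157; fixed 233; total 390.
Next best feasible plan costs 402.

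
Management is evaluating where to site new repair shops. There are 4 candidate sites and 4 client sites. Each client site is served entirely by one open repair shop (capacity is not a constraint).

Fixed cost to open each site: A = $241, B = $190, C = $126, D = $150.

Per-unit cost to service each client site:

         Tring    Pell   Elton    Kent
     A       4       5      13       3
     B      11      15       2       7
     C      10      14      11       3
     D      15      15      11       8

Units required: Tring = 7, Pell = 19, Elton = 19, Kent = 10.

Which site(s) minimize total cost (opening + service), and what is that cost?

Open A and B; minimum total cost 622.

For any fixed open set, each client site goes to its cheapest open site; total = fixed + service.
{A, B}: Tring→A 4·7=28, Pell→A 5·19=95, Elton→B 2·19=38, Kent→A 3·10=30. Service 191; fixed 431; total 622.
{A}: service 400 + fixed 241 = 641
{B}: service 470 + fixed 190 = 660
{A, B, C, D}: Tring→A 4·7=28, Pell→A 5·19=95, Elton→B 2·19=38, Kent→A 3·10=30. Service 191; fixed 707; total 898.
No other subset beats 622.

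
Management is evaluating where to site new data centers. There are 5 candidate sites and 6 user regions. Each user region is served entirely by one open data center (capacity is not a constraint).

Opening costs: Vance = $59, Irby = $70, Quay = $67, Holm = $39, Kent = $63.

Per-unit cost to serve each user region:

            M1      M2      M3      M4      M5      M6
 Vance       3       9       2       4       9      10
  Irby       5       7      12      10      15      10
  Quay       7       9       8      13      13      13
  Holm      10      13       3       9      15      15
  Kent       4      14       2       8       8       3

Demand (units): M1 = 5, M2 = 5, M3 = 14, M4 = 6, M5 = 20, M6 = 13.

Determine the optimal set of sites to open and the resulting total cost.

Open Kent only; minimum total cost 428.

For any fixed open set, each user region goes to its cheapest open site; total = fixed + service.
{Kent}: M1→Kent 4·5=20, M2→Kent 14·5=70, M3→Kent 2·14=28, M4→Kent 8·6=48, M5→Kent 8·20=160, M6→Kent 3·13=39. Service 365; fixed 63; total 428.
{Vance, Kent}: M1→Vance 3·5=15, M2→Vance 9·5=45, M3→Vance 2·14=28, M4→Vance 4·6=24, M5→Kent 8·20=160, M6→Kent 3·13=39. Service 311; fixed 122; total 433.
{Holm, Kent}: M1→Kent 4·5=20, M2→Holm 13·5=65, M3→Kent 2·14=28, M4→Kent 8·6=48, M5→Kent 8·20=160, M6→Kent 3·13=39. Service 360; fixed 102; total 462.
{Vance, Irby, Quay, Holm, Kent}: M1→Vance 3·5=15, M2→Irby 7·5=35, M3→Vance 2·14=28, M4→Vance 4·6=24, M5→Kent 8·20=160, M6→Kent 3·13=39. Service 301; fixed 298; total 599.
No other subset beats 428.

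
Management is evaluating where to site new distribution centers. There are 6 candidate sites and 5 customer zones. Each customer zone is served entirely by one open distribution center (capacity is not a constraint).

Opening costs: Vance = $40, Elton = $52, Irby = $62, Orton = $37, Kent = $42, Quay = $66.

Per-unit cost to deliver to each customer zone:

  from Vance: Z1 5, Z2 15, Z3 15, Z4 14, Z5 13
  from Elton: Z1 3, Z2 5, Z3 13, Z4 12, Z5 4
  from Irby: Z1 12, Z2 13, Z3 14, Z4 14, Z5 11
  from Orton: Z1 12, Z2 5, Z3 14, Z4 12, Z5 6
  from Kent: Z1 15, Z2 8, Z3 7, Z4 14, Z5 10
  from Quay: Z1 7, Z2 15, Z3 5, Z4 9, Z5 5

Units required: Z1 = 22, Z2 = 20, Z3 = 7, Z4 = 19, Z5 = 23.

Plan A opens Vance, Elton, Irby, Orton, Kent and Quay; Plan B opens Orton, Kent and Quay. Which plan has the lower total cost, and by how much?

Plan B is cheaper by 43.

Plan A: {Vance, Elton, Irby, Orton, Kent, Quay}: Z1→Elton 3·22=66, Z2→Elton 5·20=100, Z3→Quay 5·7=35, Z4→Quay 9·19=171, Z5→Elton 4·23=92. Service 464; fixed 299; total 763.
Plan B: {Orton, Kent, Quay}: Z1→Quay 7·22=154, Z2→Orton 5·20=100, Z3→Quay 5·7=35, Z4→Quay 9·19=171, Z5→Quay 5·23=115. Service 575; fixed 145; total 720.
Difference: |763 − 720| = 43.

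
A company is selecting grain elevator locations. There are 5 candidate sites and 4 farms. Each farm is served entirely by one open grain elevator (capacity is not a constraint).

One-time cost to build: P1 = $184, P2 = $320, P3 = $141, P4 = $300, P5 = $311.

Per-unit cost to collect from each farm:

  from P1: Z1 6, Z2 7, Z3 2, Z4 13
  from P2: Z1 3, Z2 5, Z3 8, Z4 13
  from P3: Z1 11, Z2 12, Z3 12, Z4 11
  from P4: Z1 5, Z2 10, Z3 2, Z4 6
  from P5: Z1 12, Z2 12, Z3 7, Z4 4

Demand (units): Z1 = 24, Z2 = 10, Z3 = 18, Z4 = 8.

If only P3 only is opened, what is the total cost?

Each farm is assigned to its cheapest site among the open ones.
{P3}: Z1→P3 11·24=264, Z2→P3 12·10=120, Z3→P3 12·18=216, Z4→P3 11·8=88. Service 688; fixed 141; total 829.

Total cost: 829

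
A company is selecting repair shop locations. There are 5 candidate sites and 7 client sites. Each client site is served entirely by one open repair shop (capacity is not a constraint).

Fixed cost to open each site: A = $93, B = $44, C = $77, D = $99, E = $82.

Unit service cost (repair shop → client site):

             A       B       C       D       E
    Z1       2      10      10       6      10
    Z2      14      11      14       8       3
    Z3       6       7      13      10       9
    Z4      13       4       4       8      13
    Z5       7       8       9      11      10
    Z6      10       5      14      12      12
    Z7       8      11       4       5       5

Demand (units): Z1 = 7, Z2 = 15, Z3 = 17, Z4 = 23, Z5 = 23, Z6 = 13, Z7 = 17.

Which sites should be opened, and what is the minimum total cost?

Open A, B and E; minimum total cost 783.

For any fixed open set, each client site goes to its cheapest open site; total = fixed + service.
{A, B, E}: Z1→A 2·7=14, Z2→E 3·15=45, Z3→A 6·17=102, Z4→B 4·23=92, Z5→A 7·23=161, Z6→B 5·13=65, Z7→E 5·17=85. Service 564; fixed 219; total 783.
{B, E}: Z1→B 10·7=70, Z2→E 3·15=45, Z3→B 7·17=119, Z4→B 4·23=92, Z5→B 8·23=184, Z6→B 5·13=65, Z7→E 5·17=85. Service 660; fixed 126; total 786.
{A, B, C, E}: service 547 + fixed 296 = 843
{A, B, C, D, E}: service 547 + fixed 395 = 942
No other subset beats 783.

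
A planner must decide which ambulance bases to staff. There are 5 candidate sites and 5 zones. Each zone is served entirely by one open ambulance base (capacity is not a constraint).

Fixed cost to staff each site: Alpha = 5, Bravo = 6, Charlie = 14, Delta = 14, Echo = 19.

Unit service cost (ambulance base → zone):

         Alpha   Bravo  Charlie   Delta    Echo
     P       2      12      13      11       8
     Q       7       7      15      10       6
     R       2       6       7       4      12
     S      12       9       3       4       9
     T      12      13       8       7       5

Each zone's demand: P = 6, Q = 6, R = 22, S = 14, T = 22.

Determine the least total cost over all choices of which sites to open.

Minimum total cost: 282

For any fixed open set, each zone goes to its cheapest open site; total = fixed + service.
{Alpha, Charlie, Echo}: P→Alpha 2·6=12, Q→Echo 6·6=36, R→Alpha 2·22=44, S→Charlie 3·14=42, T→Echo 5·22=110. Service 244; fixed 38; total 282.
{Alpha, Bravo, Charlie, Echo}: P→Alpha 2·6=12, Q→Echo 6·6=36, R→Alpha 2·22=44, S→Charlie 3·14=42, T→Echo 5·22=110. Service 244; fixed 44; total 288.
{Alpha, Charlie, Delta, Echo}: service 244 + fixed 52 = 296
{Alpha, Bravo, Charlie, Delta, Echo}: P→Alpha 2·6=12, Q→Echo 6·6=36, R→Alpha 2·22=44, S→Charlie 3·14=42, T→Echo 5·22=110. Service 244; fixed 58; total 302.
No other subset beats 282.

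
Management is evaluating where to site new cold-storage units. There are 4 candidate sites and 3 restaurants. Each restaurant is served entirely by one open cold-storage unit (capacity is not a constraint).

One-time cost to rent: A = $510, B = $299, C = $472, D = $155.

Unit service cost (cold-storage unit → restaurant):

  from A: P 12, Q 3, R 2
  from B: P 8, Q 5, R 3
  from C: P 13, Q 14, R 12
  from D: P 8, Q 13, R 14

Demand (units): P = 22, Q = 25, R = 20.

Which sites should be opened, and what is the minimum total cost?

Open B only; minimum total cost 660.

For any fixed open set, each restaurant goes to its cheapest open site; total = fixed + service.
{B}: P→B 8·22=176, Q→B 5·25=125, R→B 3·20=60. Service 361; fixed 299; total 660.
{B, D}: service 361 + fixed 454 = 815
{A}: service 379 + fixed 510 = 889
{A, B, C, D}: service 291 + fixed 1436 = 1727
(All 15 nonempty subsets were checked; B only is lowest.)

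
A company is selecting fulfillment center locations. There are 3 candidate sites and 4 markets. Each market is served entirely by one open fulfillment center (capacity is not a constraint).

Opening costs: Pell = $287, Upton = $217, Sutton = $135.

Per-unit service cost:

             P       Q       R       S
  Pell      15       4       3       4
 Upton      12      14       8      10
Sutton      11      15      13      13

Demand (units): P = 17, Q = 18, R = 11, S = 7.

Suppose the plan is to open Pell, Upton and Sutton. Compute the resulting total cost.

Each market is assigned to its cheapest site among the open ones.
{Pell, Upton, Sutton}: P→Sutton 11·17=187, Q→Pell 4·18=72, R→Pell 3·11=33, S→Pell 4·7=28. Service 320; fixed 639; total 959.

Total cost: 959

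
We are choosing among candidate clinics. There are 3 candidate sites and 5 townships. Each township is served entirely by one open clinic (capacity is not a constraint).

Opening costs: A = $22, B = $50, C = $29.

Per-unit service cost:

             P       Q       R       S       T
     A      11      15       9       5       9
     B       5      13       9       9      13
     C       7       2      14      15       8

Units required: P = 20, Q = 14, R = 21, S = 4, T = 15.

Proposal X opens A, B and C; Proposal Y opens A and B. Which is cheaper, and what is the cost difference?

Proposal X: {A, B, C}: P→B 5·20=100, Q→C 2·14=28, R→A 9·21=189, S→A 5·4=20, T→C 8·15=120. Service 457; fixed 101; total 558.
Proposal Y: {A, B}: P→B 5·20=100, Q→B 13·14=182, R→A 9·21=189, S→A 5·4=20, T→A 9·15=135. Service 626; fixed 72; total 698.
Difference: |558 − 698| = 140.

Proposal X is cheaper by 140.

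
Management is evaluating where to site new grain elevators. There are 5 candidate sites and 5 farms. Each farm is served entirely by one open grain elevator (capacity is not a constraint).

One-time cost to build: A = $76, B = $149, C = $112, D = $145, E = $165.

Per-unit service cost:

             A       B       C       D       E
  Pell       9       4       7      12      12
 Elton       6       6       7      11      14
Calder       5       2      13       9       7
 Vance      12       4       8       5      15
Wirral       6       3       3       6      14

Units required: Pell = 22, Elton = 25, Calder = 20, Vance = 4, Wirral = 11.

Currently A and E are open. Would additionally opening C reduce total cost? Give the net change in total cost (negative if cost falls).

Current service cost with {A, E}: 562.
Adding C: each farm re-picks its cheapest; new service cost 469, saving 93.
Extra fixed cost: 112. Net change = 112 − 93 = 19.
(Totals: 803 → 822.)

No — net change +19 (cost rises by 19).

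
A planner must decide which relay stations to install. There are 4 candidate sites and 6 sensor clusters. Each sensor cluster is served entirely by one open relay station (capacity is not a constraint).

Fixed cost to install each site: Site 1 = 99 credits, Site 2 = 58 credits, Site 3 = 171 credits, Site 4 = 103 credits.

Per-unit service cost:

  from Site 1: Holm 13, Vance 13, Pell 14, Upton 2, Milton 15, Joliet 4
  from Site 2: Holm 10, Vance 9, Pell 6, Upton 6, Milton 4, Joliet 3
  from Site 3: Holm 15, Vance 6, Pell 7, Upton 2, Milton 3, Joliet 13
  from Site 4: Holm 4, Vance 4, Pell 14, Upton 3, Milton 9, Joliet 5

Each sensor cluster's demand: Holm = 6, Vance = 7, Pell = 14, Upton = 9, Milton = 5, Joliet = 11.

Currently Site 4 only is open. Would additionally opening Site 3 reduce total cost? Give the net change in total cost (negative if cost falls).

Current service cost with {Site 4}: 375.
Adding Site 3: each sensor cluster re-picks its cheapest; new service cost 238, saving 137.
Extra fixed cost: 171. Net change = 171 − 137 = 34.
(Totals: 478 → 512.)

No — net change +34 (cost rises by 34).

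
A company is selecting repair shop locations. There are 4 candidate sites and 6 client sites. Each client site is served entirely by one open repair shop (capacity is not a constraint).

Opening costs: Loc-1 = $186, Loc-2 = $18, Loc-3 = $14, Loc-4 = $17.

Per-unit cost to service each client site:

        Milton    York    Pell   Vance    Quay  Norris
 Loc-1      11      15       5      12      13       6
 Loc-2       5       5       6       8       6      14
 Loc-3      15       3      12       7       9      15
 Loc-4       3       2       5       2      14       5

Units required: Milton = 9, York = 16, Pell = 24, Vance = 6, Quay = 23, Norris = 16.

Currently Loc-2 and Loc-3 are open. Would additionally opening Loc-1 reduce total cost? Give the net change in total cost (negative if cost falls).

No — net change +34 (cost rises by 34).

Current service cost with {Loc-2, Loc-3}: 641.
Adding Loc-1: each client site re-picks its cheapest; new service cost 489, saving 152.
Extra fixed cost: 186. Net change = 186 − 152 = 34.
(Totals: 673 → 707.)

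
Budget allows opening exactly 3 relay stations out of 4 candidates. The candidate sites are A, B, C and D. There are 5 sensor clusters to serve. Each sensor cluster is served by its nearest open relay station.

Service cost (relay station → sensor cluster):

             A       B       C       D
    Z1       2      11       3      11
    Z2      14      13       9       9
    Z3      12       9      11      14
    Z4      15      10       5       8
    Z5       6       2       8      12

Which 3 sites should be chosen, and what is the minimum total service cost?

Choose A, B and C; total service cost 27.

With exactly 3 open, each sensor cluster uses its cheapest among the chosen.
{A, B, C}: Z1→A 2, Z2→C 9, Z3→B 9, Z4→C 5, Z5→B 2. Service cost 27.
{B, C, D}: service cost 28
{A, B, D}: service cost 30
Among all 4 size-3 choices, {A, B, C} is lowest.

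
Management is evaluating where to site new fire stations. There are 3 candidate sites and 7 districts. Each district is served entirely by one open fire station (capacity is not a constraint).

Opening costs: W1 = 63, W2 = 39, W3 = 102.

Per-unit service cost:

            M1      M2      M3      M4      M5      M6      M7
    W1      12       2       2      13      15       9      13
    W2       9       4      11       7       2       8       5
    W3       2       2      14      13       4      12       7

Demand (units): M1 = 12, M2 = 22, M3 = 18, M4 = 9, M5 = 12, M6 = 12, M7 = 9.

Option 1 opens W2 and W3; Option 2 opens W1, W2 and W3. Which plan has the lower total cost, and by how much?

Option 2 is cheaper by 99.

Option 1: {W2, W3}: M1→W3 2·12=24, M2→W3 2·22=44, M3→W2 11·18=198, M4→W2 7·9=63, M5→W2 2·12=24, M6→W2 8·12=96, M7→W2 5·9=45. Service 494; fixed 141; total 635.
Option 2: {W1, W2, W3}: M1→W3 2·12=24, M2→W1 2·22=44, M3→W1 2·18=36, M4→W2 7·9=63, M5→W2 2·12=24, M6→W2 8·12=96, M7→W2 5·9=45. Service 332; fixed 204; total 536.
Difference: |635 − 536| = 99.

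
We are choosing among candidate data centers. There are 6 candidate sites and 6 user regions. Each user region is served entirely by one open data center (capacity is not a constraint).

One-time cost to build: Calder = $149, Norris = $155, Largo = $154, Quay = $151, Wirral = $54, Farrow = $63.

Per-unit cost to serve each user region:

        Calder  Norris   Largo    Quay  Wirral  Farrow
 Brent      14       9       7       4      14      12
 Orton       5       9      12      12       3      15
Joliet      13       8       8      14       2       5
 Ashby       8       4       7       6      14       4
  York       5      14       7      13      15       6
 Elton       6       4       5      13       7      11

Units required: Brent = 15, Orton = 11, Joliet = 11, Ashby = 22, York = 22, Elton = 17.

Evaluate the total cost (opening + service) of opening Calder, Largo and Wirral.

Each user region is assigned to its cheapest site among the open ones.
{Calder, Largo, Wirral}: Brent→Largo 7·15=105, Orton→Wirral 3·11=33, Joliet→Wirral 2·11=22, Ashby→Largo 7·22=154, York→Calder 5·22=110, Elton→Largo 5·17=85. Service 509; fixed 357; total 866.

Total cost: 866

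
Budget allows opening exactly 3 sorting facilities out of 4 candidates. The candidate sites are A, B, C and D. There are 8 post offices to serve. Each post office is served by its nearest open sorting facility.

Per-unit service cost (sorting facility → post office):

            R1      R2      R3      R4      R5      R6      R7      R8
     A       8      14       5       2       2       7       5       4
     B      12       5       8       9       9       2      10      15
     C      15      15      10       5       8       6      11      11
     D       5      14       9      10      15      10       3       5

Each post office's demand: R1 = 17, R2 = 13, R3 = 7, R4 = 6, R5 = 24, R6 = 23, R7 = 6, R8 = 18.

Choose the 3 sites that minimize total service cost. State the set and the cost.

With exactly 3 open, each post office uses its cheapest among the chosen.
{A, B, D}: R1→D 5·17=85, R2→B 5·13=65, R3→A 5·7=35, R4→A 2·6=12, R5→A 2·24=48, R6→B 2·23=46, R7→D 3·6=18, R8→A 4·18=72. Service cost 381.
{A, B, C}: service cost 444
{B, C, D}: service cost 582
Among all 4 size-3 choices, {A, B, D} is lowest.

Choose A, B and D; total service cost 381.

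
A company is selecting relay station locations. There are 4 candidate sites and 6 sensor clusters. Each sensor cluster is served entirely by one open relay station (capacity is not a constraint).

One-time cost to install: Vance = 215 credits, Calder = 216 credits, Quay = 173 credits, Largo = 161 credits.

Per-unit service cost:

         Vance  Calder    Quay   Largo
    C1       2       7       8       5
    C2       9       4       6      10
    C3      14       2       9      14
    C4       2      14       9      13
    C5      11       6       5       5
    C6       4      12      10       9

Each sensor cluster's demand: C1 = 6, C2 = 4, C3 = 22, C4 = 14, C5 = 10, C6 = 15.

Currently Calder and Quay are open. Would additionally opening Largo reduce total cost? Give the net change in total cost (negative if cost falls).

No — net change +134 (cost rises by 134).

Current service cost with {Calder, Quay}: 428.
Adding Largo: each sensor cluster re-picks its cheapest; new service cost 401, saving 27.
Extra fixed cost: 161. Net change = 161 − 27 = 134.
(Totals: 817 → 951.)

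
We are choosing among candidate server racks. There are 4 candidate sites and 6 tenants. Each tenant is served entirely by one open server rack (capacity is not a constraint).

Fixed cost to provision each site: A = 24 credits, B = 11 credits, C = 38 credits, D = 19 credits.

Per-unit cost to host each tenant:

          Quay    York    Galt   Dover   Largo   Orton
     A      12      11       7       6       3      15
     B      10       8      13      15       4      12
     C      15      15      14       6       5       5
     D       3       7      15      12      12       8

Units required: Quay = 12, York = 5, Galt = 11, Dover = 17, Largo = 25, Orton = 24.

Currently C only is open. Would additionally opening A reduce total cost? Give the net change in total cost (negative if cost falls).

Yes — net change −159 (cost falls by 159).

Current service cost with {C}: 756.
Adding A: each tenant re-picks its cheapest; new service cost 573, saving 183.
Extra fixed cost: 24. Net change = 24 − 183 = -159.
(Totals: 794 → 635.)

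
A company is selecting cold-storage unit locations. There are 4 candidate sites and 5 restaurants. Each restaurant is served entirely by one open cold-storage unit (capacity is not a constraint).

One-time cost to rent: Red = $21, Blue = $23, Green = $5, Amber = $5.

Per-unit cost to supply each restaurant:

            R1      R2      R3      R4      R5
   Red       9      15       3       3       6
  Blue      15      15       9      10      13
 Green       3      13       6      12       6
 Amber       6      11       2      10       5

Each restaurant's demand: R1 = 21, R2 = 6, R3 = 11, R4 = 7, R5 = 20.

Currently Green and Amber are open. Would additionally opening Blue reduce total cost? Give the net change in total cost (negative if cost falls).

Current service cost with {Green, Amber}: 321.
Adding Blue: each restaurant re-picks its cheapest; new service cost 321, saving 0.
Extra fixed cost: 23. Net change = 23 − 0 = 23.
(Totals: 331 → 354.)

No — net change +23 (cost rises by 23).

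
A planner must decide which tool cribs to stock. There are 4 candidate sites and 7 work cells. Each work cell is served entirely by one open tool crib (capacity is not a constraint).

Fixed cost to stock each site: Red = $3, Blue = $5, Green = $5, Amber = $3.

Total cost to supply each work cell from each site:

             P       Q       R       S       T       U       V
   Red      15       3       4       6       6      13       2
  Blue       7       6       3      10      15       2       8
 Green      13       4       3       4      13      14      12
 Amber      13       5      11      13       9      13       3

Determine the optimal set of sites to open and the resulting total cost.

Open Red and Blue; minimum total cost 37.

For any fixed open set, each work cell goes to its cheapest open site; total = fixed + service.
{Red, Blue}: P→Blue 7, Q→Red 3, R→Blue 3, S→Red 6, T→Red 6, U→Blue 2, V→Red 2. Service 29; fixed 8; total 37.
{Red, Blue, Green}: P→Blue 7, Q→Red 3, R→Blue 3, S→Green 4, T→Red 6, U→Blue 2, V→Red 2. Service 27; fixed 13; total 40.
{Red, Blue, Amber}: service 29 + fixed 11 = 40
{Red, Blue, Green, Amber}: P→Blue 7, Q→Red 3, R→Blue 3, S→Green 4, T→Red 6, U→Blue 2, V→Red 2. Service 27; fixed 16; total 43.
No other subset beats 37.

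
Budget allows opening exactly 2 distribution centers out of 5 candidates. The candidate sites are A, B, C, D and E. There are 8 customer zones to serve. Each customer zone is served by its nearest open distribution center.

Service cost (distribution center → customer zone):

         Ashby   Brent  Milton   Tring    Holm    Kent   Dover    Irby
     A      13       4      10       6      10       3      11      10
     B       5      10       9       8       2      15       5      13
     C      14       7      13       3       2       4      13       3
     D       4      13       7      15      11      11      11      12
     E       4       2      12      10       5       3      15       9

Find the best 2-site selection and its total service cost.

Choose B and C; total service cost 38.

With exactly 2 open, each customer zone uses its cheapest among the chosen.
{B, C}: Ashby→B 5, Brent→C 7, Milton→B 9, Tring→C 3, Holm→B 2, Kent→C 4, Dover→B 5, Irby→C 3. Service cost 38.
{C, D}: service cost 41
{B, E}: service cost 42
Among all 10 size-2 choices, {B, C} is lowest.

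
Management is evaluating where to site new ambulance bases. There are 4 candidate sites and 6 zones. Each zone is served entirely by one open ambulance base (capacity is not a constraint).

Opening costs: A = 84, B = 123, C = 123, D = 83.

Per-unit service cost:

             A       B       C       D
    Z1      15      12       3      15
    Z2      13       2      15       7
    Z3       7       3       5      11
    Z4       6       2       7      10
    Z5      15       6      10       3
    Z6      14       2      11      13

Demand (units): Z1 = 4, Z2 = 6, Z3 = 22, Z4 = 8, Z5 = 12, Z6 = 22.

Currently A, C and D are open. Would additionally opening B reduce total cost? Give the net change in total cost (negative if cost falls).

Current service cost with {A, C, D}: 490.
Adding B: each zone re-picks its cheapest; new service cost 186, saving 304.
Extra fixed cost: 123. Net change = 123 − 304 = -181.
(Totals: 780 → 599.)

Yes — net change −181 (cost falls by 181).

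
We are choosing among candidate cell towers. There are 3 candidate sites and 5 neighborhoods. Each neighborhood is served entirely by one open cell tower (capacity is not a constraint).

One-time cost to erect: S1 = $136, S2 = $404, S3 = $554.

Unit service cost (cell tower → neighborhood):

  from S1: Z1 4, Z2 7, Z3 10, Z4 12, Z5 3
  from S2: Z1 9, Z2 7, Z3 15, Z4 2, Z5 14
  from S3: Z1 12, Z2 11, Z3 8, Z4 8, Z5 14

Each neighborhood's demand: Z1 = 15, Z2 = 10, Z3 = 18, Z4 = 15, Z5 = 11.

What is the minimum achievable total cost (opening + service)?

For any fixed open set, each neighborhood goes to its cheapest open site; total = fixed + service.
{S1}: Z1→S1 4·15=60, Z2→S1 7·10=70, Z3→S1 10·18=180, Z4→S1 12·15=180, Z5→S1 3·11=33. Service 523; fixed 136; total 659.
{S1, S2}: service 373 + fixed 540 = 913
{S2}: Z1→S2 9·15=135, Z2→S2 7·10=70, Z3→S2 15·18=270, Z4→S2 2·15=30, Z5→S2 14·11=154. Service 659; fixed 404; total 1063.
{S1, S2, S3}: service 337 + fixed 1094 = 1431
No other subset beats 659.

Minimum total cost: 659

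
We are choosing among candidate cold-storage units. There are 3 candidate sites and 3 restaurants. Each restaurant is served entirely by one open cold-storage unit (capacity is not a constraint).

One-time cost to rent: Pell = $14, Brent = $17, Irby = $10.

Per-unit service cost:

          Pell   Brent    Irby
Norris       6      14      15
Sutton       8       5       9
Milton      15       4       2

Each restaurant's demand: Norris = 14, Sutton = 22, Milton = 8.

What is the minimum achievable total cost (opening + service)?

For any fixed open set, each restaurant goes to its cheapest open site; total = fixed + service.
{Pell, Brent, Irby}: Norris→Pell 6·14=84, Sutton→Brent 5·22=110, Milton→Irby 2·8=16. Service 210; fixed 41; total 251.
{Pell, Brent}: service 226 + fixed 31 = 257
{Pell, Irby}: service 276 + fixed 24 = 300
{Irby}: Norris→Irby 15·14=210, Sutton→Irby 9·22=198, Milton→Irby 2·8=16. Service 424; fixed 10; total 434.
No other subset beats 251.

Minimum total cost: 251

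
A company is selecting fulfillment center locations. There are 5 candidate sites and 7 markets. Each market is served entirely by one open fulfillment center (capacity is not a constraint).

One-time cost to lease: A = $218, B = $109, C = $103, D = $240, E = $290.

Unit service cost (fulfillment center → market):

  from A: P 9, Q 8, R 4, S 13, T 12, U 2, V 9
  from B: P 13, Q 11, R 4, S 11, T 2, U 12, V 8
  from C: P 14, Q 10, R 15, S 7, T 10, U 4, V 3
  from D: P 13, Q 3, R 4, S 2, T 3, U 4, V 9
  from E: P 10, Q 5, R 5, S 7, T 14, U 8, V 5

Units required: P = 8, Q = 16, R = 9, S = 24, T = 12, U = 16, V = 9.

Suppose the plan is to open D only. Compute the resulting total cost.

Each market is assigned to its cheapest site among the open ones.
{D}: P→D 13·8=104, Q→D 3·16=48, R→D 4·9=36, S→D 2·24=48, T→D 3·12=36, U→D 4·16=64, V→D 9·9=81. Service 417; fixed 240; total 657.

Total cost: 657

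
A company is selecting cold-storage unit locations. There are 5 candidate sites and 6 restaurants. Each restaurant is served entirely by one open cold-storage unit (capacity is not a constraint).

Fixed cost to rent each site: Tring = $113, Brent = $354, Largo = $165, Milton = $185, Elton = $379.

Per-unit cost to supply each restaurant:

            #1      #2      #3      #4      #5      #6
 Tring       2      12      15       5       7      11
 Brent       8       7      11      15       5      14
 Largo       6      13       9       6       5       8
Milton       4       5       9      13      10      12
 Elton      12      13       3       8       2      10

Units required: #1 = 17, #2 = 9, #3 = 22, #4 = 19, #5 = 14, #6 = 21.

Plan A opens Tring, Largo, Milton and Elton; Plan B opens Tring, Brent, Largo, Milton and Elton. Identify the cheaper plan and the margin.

Plan A is cheaper by 354.

Plan A: {Tring, Largo, Milton, Elton}: #1→Tring 2·17=34, #2→Milton 5·9=45, #3→Elton 3·22=66, #4→Tring 5·19=95, #5→Elton 2·14=28, #6→Largo 8·21=168. Service 436; fixed 842; total 1278.
Plan B: {Tring, Brent, Largo, Milton, Elton}: #1→Tring 2·17=34, #2→Milton 5·9=45, #3→Elton 3·22=66, #4→Tring 5·19=95, #5→Elton 2·14=28, #6→Largo 8·21=168. Service 436; fixed 1196; total 1632.
Difference: |1278 − 1632| = 354.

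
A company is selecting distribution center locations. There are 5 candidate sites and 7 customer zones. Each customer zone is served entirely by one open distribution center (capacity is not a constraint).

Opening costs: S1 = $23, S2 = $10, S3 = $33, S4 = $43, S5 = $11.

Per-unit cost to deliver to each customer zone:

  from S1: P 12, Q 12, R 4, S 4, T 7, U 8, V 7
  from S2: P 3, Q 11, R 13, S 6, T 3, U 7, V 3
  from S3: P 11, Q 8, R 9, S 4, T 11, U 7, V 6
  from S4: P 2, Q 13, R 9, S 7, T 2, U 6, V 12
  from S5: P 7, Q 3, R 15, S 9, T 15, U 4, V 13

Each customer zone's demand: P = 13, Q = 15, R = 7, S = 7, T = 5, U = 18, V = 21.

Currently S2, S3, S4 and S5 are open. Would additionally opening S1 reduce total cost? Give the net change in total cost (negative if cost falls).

Current service cost with {S2, S3, S4, S5}: 307.
Adding S1: each customer zone re-picks its cheapest; new service cost 272, saving 35.
Extra fixed cost: 23. Net change = 23 − 35 = -12.
(Totals: 404 → 392.)

Yes — net change −12 (cost falls by 12).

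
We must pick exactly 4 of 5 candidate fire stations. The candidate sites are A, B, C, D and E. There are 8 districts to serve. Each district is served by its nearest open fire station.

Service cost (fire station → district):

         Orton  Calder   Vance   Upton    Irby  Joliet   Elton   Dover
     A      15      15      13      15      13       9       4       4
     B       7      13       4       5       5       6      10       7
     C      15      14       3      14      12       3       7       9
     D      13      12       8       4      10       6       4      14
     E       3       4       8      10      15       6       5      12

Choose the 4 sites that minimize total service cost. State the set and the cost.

With exactly 4 open, each district uses its cheapest among the chosen.
{A, B, C, E}: Orton→E 3, Calder→E 4, Vance→C 3, Upton→B 5, Irby→B 5, Joliet→C 3, Elton→A 4, Dover→A 4. Service cost 31.
{B, C, D, E}: service cost 33
{A, B, D, E}: service cost 34
Among all 5 size-4 choices, {A, B, C, E} is lowest.

Choose A, B, C and E; total service cost 31.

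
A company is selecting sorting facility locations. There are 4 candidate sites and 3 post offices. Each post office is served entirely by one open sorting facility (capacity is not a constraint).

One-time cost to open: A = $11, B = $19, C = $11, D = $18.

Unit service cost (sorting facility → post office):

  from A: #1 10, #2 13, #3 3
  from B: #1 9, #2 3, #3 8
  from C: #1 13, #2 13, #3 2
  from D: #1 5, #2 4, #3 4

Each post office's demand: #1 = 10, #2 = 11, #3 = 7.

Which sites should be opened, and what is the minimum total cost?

For any fixed open set, each post office goes to its cheapest open site; total = fixed + service.
{C, D}: #1→D 5·10=50, #2→D 4·11=44, #3→C 2·7=14. Service 108; fixed 29; total 137.
{D}: service 122 + fixed 18 = 140
{A, D}: #1→D 5·10=50, #2→D 4·11=44, #3→A 3·7=21. Service 115; fixed 29; total 144.
{A, B, C, D}: service 97 + fixed 59 = 156
No other subset beats 137.

Open C and D; minimum total cost 137.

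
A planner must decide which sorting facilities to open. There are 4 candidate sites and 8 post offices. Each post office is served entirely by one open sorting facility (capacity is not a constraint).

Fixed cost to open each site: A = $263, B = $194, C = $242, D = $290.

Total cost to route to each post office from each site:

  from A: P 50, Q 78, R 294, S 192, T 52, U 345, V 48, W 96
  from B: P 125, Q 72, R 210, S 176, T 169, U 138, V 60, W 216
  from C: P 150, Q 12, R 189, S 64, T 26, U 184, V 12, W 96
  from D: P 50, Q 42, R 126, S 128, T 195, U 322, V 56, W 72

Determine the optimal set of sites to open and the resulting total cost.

Open C only; minimum total cost 975.

For any fixed open set, each post office goes to its cheapest open site; total = fixed + service.
{C}: P→C 150, Q→C 12, R→C 189, S→C 64, T→C 26, U→C 184, V→C 12, W→C 96. Service 733; fixed 242; total 975.
{C, D}: service 546 + fixed 532 = 1078
{B, C}: service 662 + fixed 436 = 1098
{A, B, C, D}: service 500 + fixed 989 = 1489
No other subset beats 975.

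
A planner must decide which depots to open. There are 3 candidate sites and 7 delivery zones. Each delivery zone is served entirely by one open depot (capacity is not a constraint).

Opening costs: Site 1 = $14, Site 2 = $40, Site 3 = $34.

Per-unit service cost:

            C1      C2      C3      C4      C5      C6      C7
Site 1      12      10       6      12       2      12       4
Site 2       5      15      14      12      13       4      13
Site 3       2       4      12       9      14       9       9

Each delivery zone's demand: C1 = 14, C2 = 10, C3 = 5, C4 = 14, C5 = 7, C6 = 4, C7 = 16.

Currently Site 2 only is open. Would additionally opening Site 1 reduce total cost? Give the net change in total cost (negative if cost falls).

Current service cost with {Site 2}: 773.
Adding Site 1: each delivery zone re-picks its cheapest; new service cost 462, saving 311.
Extra fixed cost: 14. Net change = 14 − 311 = -297.
(Totals: 813 → 516.)

Yes — net change −297 (cost falls by 297).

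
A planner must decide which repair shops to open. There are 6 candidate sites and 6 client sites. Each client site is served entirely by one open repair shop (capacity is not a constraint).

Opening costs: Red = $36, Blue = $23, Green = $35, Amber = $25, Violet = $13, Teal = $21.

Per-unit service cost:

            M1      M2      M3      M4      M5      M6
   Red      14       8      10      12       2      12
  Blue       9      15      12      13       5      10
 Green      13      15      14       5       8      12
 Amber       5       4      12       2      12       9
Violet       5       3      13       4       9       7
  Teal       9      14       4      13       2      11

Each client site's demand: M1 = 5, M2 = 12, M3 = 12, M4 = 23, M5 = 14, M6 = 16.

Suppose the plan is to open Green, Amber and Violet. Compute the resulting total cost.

Each client site is assigned to its cheapest site among the open ones.
{Green, Amber, Violet}: M1→Amber 5·5=25, M2→Violet 3·12=36, M3→Amber 12·12=144, M4→Amber 2·23=46, M5→Green 8·14=112, M6→Violet 7·16=112. Service 475; fixed 73; total 548.

Total cost: 548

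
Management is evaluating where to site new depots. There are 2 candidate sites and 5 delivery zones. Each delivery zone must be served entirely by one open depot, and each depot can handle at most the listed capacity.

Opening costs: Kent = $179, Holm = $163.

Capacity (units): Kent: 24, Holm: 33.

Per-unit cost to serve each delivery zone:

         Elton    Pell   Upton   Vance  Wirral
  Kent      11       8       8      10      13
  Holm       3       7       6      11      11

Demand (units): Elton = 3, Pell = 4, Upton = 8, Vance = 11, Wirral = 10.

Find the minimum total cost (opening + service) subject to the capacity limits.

Open {Kent, Holm}: Elton→Holm 3·3=9, Pell→Holm 7·4=28, Upton→Holm 6·8=48, Vance→Kent 10·11=110, Wirral→Holm 11·10=110.
Loads: Kent carries 11/24, Holm carries 25/33. Service 305; fixed 342; total 647.
Next best feasible plan costs 651.

Minimum total cost: 647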